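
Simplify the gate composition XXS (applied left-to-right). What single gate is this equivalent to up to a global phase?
S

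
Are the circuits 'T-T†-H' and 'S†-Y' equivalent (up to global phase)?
No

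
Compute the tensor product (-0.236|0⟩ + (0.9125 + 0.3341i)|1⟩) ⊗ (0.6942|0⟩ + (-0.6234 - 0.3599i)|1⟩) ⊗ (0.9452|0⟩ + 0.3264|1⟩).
-0.1549|000⟩ - 0.05347|001⟩ + (0.1391 + 0.08028i)|010⟩ + (0.04802 + 0.02772i)|011⟩ + (0.5987 + 0.2192i)|100⟩ + (0.2068 + 0.0757i)|101⟩ + (-0.424 - 0.5073i)|110⟩ + (-0.1464 - 0.1752i)|111⟩

amp(|b₁b₂…⟩) = product of the factor amplitudes for bits b₁, b₂, …; only kets whose every factor amplitude is nonzero survive.
|000⟩: (-0.236)(0.6942)(0.9452) = -0.1549
|001⟩: (-0.236)(0.6942)(0.3264) = -0.05347
|010⟩: (-0.236)(-0.6234 - 0.3599i)(0.9452) = (0.1391 + 0.08028i)
|011⟩: (-0.236)(-0.6234 - 0.3599i)(0.3264) = (0.04802 + 0.02772i)
|100⟩: (0.9125 + 0.3341i)(0.6942)(0.9452) = (0.5987 + 0.2192i)
|101⟩: (0.9125 + 0.3341i)(0.6942)(0.3264) = (0.2068 + 0.0757i)
|110⟩: (0.9125 + 0.3341i)(-0.6234 - 0.3599i)(0.9452) = (-0.424 - 0.5073i)
|111⟩: (0.9125 + 0.3341i)(-0.6234 - 0.3599i)(0.3264) = (-0.1464 - 0.1752i)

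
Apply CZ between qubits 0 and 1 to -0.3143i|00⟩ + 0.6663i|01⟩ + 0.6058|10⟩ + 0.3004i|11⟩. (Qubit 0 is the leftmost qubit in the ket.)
-0.3143i|00⟩ + 0.6663i|01⟩ + 0.6058|10⟩ - 0.3004i|11⟩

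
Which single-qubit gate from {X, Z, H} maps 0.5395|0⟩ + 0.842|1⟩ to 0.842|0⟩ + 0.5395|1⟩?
X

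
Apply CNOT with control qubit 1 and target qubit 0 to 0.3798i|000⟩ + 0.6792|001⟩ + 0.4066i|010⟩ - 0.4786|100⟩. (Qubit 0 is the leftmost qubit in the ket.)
0.3798i|000⟩ + 0.6792|001⟩ - 0.4786|100⟩ + 0.4066i|110⟩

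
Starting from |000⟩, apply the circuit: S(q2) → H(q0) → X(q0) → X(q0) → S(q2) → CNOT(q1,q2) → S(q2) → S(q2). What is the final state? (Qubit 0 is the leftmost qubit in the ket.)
1/√2|000⟩ + 1/√2|100⟩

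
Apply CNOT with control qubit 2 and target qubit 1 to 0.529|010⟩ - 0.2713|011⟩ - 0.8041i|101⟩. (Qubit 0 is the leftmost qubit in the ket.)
-0.2713|001⟩ + 0.529|010⟩ - 0.8041i|111⟩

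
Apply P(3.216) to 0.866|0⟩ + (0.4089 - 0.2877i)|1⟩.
0.866|0⟩ + (-0.4292 + 0.2565i)|1⟩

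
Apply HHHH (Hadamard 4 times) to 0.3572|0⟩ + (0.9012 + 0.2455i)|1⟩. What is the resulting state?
0.3572|0⟩ + (0.9012 + 0.2455i)|1⟩

H² = I, so an even number of Hadamards cancels: H^4 = I and the state is unchanged.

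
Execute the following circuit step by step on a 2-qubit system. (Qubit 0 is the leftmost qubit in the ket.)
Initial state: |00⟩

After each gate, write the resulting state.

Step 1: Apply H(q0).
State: 1/√2|00⟩ + 1/√2|10⟩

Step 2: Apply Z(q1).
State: 1/√2|00⟩ + 1/√2|10⟩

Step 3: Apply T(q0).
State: 1/√2|00⟩ + (1/2 + (1/2)i)|10⟩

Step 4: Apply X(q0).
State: (1/2 + (1/2)i)|00⟩ + 1/√2|10⟩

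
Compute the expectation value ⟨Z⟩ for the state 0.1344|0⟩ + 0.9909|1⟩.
-0.9638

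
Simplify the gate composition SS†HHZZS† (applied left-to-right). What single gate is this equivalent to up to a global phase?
S†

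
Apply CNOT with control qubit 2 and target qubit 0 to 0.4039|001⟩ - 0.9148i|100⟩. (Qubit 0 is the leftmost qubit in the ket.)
-0.9148i|100⟩ + 0.4039|101⟩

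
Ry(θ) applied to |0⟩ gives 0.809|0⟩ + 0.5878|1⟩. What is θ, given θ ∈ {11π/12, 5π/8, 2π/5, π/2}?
2π/5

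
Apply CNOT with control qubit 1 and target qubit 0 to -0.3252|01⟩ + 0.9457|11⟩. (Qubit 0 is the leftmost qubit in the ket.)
0.9457|01⟩ - 0.3252|11⟩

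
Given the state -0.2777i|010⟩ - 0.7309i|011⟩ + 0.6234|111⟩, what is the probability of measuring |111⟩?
0.3886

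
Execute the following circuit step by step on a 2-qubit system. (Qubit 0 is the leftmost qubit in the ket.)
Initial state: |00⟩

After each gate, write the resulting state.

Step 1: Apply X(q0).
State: |10⟩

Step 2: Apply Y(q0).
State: -i|00⟩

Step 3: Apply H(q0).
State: -(1/√2)i|00⟩ - (1/√2)i|10⟩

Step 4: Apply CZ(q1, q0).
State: -(1/√2)i|00⟩ - (1/√2)i|10⟩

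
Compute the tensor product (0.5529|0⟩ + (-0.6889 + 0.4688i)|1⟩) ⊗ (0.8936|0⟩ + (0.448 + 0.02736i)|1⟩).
0.4941|00⟩ + (0.2477 + 0.01513i)|01⟩ + (-0.6156 + 0.4189i)|10⟩ + (-0.3215 + 0.1912i)|11⟩

amp(|b₁b₂…⟩) = product of the factor amplitudes for bits b₁, b₂, …; only kets whose every factor amplitude is nonzero survive.
|00⟩: (0.5529)(0.8936) = 0.4941
|01⟩: (0.5529)(0.448 + 0.02736i) = (0.2477 + 0.01513i)
|10⟩: (-0.6889 + 0.4688i)(0.8936) = (-0.6156 + 0.4189i)
|11⟩: (-0.6889 + 0.4688i)(0.448 + 0.02736i) = (-0.3215 + 0.1912i)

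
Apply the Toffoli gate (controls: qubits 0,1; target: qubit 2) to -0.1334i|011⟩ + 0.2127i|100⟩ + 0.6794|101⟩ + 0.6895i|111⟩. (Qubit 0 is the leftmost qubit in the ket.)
-0.1334i|011⟩ + 0.2127i|100⟩ + 0.6794|101⟩ + 0.6895i|110⟩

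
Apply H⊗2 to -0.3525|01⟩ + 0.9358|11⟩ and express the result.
0.2917|00⟩ - 0.2917|01⟩ - 0.6442|10⟩ + 0.6442|11⟩

H⊗2 gives amp(|y⟩) = (1/2) Σ_x (−1)^(x·y) amp(|x⟩), where x·y is the number of positions in which both x and y have a 1.
|00⟩: (-0.3525 + 0.9358)/2 = 0.2917
|01⟩: (0.3525 - 0.9358)/2 = -0.2917
|10⟩: (-0.3525 - 0.9358)/2 = -0.6442
|11⟩: (0.3525 + 0.9358)/2 = 0.6442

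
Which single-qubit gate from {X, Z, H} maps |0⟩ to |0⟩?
Z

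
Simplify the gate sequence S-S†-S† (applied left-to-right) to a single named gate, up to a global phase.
S†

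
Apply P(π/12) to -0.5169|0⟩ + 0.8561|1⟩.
-0.5169|0⟩ + (0.8269 + 0.2216i)|1⟩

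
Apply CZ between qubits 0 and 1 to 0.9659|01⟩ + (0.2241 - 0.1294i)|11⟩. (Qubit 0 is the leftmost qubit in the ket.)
0.9659|01⟩ + (-0.2241 + 0.1294i)|11⟩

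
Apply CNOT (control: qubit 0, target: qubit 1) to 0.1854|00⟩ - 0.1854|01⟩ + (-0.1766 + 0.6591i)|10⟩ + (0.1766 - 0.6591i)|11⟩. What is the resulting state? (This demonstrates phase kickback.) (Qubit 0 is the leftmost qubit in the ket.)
0.1854|00⟩ - 0.1854|01⟩ + (0.1766 - 0.6591i)|10⟩ + (-0.1766 + 0.6591i)|11⟩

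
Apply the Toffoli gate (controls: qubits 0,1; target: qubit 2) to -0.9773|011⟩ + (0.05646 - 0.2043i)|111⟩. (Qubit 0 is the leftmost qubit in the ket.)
-0.9773|011⟩ + (0.05646 - 0.2043i)|110⟩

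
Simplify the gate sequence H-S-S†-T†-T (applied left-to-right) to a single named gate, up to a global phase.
H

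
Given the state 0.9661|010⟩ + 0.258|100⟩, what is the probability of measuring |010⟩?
0.9333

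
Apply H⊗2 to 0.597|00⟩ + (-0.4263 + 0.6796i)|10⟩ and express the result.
(0.08535 + 0.3398i)|00⟩ + (0.08535 + 0.3398i)|01⟩ + (0.5117 - 0.3398i)|10⟩ + (0.5117 - 0.3398i)|11⟩

H⊗2 gives amp(|y⟩) = (1/2) Σ_x (−1)^(x·y) amp(|x⟩), where x·y is the number of positions in which both x and y have a 1.
|00⟩: (0.597 + (-0.4263 + 0.6796i))/2 = (0.08535 + 0.3398i)
|01⟩: (0.597 + (-0.4263 + 0.6796i))/2 = (0.08535 + 0.3398i)
|10⟩: (0.597 - (-0.4263 + 0.6796i))/2 = (0.5117 - 0.3398i)
|11⟩: (0.597 - (-0.4263 + 0.6796i))/2 = (0.5117 - 0.3398i)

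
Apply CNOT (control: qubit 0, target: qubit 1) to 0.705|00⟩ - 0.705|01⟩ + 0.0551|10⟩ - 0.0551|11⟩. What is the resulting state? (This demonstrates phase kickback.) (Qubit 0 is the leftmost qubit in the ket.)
0.705|00⟩ - 0.705|01⟩ - 0.0551|10⟩ + 0.0551|11⟩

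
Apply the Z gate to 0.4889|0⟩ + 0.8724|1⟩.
0.4889|0⟩ - 0.8724|1⟩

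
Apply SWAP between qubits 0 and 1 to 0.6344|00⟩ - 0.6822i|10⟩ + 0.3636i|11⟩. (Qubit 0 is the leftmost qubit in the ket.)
0.6344|00⟩ - 0.6822i|01⟩ + 0.3636i|11⟩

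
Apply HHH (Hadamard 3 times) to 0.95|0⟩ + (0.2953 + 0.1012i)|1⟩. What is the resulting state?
(0.8806 + 0.07156i)|0⟩ + (0.4629 - 0.07156i)|1⟩

H² = I, so H^3 = H: a single Hadamard. With (a, b) = (0.95, (0.2953 + 0.1012i)), H gives ((a + b)/√2, (a − b)/√2) = ((0.8806 + 0.07156i), (0.4629 - 0.07156i)).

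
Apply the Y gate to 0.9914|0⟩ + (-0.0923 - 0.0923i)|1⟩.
(-0.0923 + 0.0923i)|0⟩ + 0.9914i|1⟩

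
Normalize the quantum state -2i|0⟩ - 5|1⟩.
-0.3714i|0⟩ - 0.9285|1⟩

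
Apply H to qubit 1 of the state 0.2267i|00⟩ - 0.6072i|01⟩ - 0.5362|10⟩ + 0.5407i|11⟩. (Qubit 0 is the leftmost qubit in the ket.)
-0.2691i|00⟩ + 0.5897i|01⟩ + (-0.3792 + 0.3823i)|10⟩ + (-0.3792 - 0.3823i)|11⟩

H on qubit 1 mixes each pair of kets that differ only in qubit 1: amplitudes (a, b) of (|…0…⟩, |…1…⟩) become ((a + b)/√2, (a − b)/√2). Kets absent from the input have amplitude 0.
(|00⟩, |01⟩): (a, b) = (0.2267i, -0.6072i) → (-0.2691i, 0.5897i)
(|10⟩, |11⟩): (a, b) = (-0.5362, 0.5407i) → ((-0.3792 + 0.3823i), (-0.3792 - 0.3823i))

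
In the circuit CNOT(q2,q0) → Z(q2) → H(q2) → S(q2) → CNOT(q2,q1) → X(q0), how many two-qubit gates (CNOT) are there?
2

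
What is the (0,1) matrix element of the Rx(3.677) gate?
-0.9644i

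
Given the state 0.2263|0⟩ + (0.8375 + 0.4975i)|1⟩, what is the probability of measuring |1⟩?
0.9489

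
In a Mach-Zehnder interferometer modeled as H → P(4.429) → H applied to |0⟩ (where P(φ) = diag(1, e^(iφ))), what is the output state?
(0.3602 - 0.4801i)|0⟩ + (0.6398 + 0.4801i)|1⟩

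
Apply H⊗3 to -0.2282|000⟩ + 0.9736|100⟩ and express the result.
0.2635|000⟩ + 0.2635|001⟩ + 0.2635|010⟩ + 0.2635|011⟩ - 0.4249|100⟩ - 0.4249|101⟩ - 0.4249|110⟩ - 0.4249|111⟩

H⊗3 gives amp(|y⟩) = (1/2√2) Σ_x (−1)^(x·y) amp(|x⟩), where x·y is the number of positions in which both x and y have a 1.
|000⟩: (-0.2282 + 0.9736)/(2√2) = 0.2635
|001⟩: (-0.2282 + 0.9736)/(2√2) = 0.2635
|010⟩: (-0.2282 + 0.9736)/(2√2) = 0.2635
|011⟩: (-0.2282 + 0.9736)/(2√2) = 0.2635
|100⟩: (-0.2282 - 0.9736)/(2√2) = -0.4249
|101⟩: (-0.2282 - 0.9736)/(2√2) = -0.4249
|110⟩: (-0.2282 - 0.9736)/(2√2) = -0.4249
|111⟩: (-0.2282 - 0.9736)/(2√2) = -0.4249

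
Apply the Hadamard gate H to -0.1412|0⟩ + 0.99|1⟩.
0.6002|0⟩ - 0.7999|1⟩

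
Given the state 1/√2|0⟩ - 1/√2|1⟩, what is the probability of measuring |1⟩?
1/2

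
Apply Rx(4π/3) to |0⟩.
-1/2|0⟩ - 0.866i|1⟩

Rx(4π/3) = [[cos(θ/2), −i·sin(θ/2)], [−i·sin(θ/2), cos(θ/2)]]; θ = 4π/3, cos(θ/2) ≈ -0.5, sin(θ/2) ≈ 0.866025.
With a = amp(|0⟩) = 1 and b = amp(|1⟩) = 0:
new amp(|0⟩) = (-0.5)·a + (-0.866025i)·b = -1/2
new amp(|1⟩) = (-0.866025i)·a + (-0.5)·b = -0.866i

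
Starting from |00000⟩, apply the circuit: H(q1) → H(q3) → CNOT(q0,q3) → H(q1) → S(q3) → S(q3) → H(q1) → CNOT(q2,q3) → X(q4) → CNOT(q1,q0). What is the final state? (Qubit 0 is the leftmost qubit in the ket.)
1/2|00001⟩ - 1/2|00011⟩ + 1/2|11001⟩ - 1/2|11011⟩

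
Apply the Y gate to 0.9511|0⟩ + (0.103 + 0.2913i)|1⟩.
(0.2913 - 0.103i)|0⟩ + 0.9511i|1⟩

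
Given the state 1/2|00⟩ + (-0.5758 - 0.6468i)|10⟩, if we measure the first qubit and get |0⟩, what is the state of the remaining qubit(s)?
|0⟩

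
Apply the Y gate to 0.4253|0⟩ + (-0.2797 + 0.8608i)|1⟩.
(0.8608 + 0.2797i)|0⟩ + 0.4253i|1⟩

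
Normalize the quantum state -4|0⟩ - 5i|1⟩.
-0.6247|0⟩ - 0.7809i|1⟩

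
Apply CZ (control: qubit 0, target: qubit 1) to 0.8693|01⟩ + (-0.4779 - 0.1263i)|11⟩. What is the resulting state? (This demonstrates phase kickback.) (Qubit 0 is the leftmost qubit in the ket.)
0.8693|01⟩ + (0.4779 + 0.1263i)|11⟩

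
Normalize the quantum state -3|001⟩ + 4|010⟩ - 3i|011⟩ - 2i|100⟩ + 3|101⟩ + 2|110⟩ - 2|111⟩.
-0.4045|001⟩ + 0.5394|010⟩ - 0.4045i|011⟩ - 0.2697i|100⟩ + 0.4045|101⟩ + 0.2697|110⟩ - 0.2697|111⟩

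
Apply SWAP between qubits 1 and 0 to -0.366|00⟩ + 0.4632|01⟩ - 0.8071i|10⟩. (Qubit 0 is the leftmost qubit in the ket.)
-0.366|00⟩ - 0.8071i|01⟩ + 0.4632|10⟩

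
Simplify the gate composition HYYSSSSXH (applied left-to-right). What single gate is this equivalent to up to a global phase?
Z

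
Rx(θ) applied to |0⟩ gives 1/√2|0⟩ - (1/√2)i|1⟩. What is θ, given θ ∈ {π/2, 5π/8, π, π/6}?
π/2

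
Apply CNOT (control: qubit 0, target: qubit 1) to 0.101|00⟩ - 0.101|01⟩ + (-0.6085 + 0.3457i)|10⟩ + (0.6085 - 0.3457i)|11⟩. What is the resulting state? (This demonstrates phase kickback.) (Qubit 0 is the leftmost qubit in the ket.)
0.101|00⟩ - 0.101|01⟩ + (0.6085 - 0.3457i)|10⟩ + (-0.6085 + 0.3457i)|11⟩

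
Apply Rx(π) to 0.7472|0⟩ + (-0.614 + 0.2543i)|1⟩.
(0.2543 + 0.614i)|0⟩ - 0.7472i|1⟩

Rx(π) = [[cos(θ/2), −i·sin(θ/2)], [−i·sin(θ/2), cos(θ/2)]]; θ = π, cos(θ/2) ≈ 0, sin(θ/2) ≈ 1.
With a = amp(|0⟩) = 0.7472 and b = amp(|1⟩) = (-0.614 + 0.2543i):
new amp(|0⟩) = (-i)·b = (0.2543 + 0.614i)
new amp(|1⟩) = (-i)·a = -0.7472i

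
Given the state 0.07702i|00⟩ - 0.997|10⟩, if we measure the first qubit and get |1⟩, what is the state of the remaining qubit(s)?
-|0⟩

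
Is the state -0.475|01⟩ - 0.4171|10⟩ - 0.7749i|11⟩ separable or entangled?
Entangled

Writing the state as a|00⟩ + b|01⟩ + c|10⟩ + d|11⟩, it is a product state iff ad − bc = 0.
Here (a, b, c, d) = (0, -0.475, -0.4171, -0.7749i): ad − bc = (0)(-0.7749i) − (-0.475)(-0.4171) = -0.1981 ≠ 0, so the state is entangled.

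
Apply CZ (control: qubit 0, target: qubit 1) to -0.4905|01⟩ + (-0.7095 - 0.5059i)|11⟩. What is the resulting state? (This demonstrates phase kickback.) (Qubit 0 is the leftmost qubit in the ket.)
-0.4905|01⟩ + (0.7095 + 0.5059i)|11⟩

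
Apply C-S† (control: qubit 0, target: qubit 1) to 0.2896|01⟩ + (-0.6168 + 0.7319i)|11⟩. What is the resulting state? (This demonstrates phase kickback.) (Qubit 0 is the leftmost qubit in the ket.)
0.2896|01⟩ + (0.7319 + 0.6168i)|11⟩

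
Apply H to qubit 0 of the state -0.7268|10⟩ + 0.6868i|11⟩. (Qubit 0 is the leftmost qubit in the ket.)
-0.5139|00⟩ + 0.4856i|01⟩ + 0.5139|10⟩ - 0.4856i|11⟩

H on qubit 0 mixes each pair of kets that differ only in qubit 0: amplitudes (a, b) of (|…0…⟩, |…1…⟩) become ((a + b)/√2, (a − b)/√2). Kets absent from the input have amplitude 0.
(|00⟩, |10⟩): (a, b) = (0, -0.7268) → (-0.5139, 0.5139)
(|01⟩, |11⟩): (a, b) = (0, 0.6868i) → (0.4856i, -0.4856i)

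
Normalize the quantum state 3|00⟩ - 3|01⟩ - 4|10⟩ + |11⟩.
0.5071|00⟩ - 0.5071|01⟩ - 0.6761|10⟩ + 0.169|11⟩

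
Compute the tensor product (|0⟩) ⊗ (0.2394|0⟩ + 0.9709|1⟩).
0.2394|00⟩ + 0.9709|01⟩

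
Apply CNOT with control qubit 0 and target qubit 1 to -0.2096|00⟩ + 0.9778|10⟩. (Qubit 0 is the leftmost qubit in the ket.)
-0.2096|00⟩ + 0.9778|11⟩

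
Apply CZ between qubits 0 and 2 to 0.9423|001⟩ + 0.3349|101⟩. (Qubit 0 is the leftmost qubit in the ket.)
0.9423|001⟩ - 0.3349|101⟩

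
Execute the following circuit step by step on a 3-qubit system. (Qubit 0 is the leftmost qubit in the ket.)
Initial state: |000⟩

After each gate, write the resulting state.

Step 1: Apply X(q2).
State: |001⟩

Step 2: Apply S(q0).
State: |001⟩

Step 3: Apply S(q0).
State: |001⟩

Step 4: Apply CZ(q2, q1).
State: |001⟩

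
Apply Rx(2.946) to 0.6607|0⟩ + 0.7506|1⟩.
(0.06451 - 0.747i)|0⟩ + (0.07329 - 0.6575i)|1⟩

Rx(2.946) = [[cos(θ/2), −i·sin(θ/2)], [−i·sin(θ/2), cos(θ/2)]]; θ = 2.946, cos(θ/2) ≈ 0.0976405, sin(θ/2) ≈ 0.995222.
With a = amp(|0⟩) = 0.6607 and b = amp(|1⟩) = 0.7506:
new amp(|0⟩) = (0.0976405)·a + (-0.995222i)·b = (0.06451 - 0.747i)
new amp(|1⟩) = (-0.995222i)·a + (0.0976405)·b = (0.07329 - 0.6575i)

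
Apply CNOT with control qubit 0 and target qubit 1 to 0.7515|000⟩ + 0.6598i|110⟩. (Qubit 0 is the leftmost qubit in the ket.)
0.7515|000⟩ + 0.6598i|100⟩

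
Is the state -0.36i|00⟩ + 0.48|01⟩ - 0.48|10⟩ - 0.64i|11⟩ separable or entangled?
Separable

Writing the state as a|00⟩ + b|01⟩ + c|10⟩ + d|11⟩, it is a product state iff ad − bc = 0.
Here (a, b, c, d) = (-0.36i, 0.48, -0.48, -0.64i): ad − bc = (-0.36i)(-0.64i) − (0.48)(-0.48) = 0, so the state is separable.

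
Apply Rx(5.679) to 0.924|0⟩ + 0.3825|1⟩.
(-0.8822 - 0.1138i)|0⟩ + (-0.3652 - 0.2749i)|1⟩

Rx(5.679) = [[cos(θ/2), −i·sin(θ/2)], [−i·sin(θ/2), cos(θ/2)]]; θ = 5.679, cos(θ/2) ≈ -0.954716, sin(θ/2) ≈ 0.297519.
With a = amp(|0⟩) = 0.924 and b = amp(|1⟩) = 0.3825:
new amp(|0⟩) = (-0.954716)·a + (-0.297519i)·b = (-0.8822 - 0.1138i)
new amp(|1⟩) = (-0.297519i)·a + (-0.954716)·b = (-0.3652 - 0.2749i)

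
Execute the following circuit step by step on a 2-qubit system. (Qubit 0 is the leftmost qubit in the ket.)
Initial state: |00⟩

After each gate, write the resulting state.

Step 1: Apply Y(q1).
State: i|01⟩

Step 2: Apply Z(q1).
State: -i|01⟩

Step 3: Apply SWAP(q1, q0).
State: -i|10⟩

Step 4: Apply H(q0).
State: -(1/√2)i|00⟩ + (1/√2)i|10⟩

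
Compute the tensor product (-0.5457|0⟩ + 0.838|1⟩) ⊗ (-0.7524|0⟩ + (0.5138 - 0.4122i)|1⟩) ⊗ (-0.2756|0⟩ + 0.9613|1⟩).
-0.1132|000⟩ + 0.3947|001⟩ + (0.07727 - 0.06199i)|010⟩ + (-0.2695 + 0.2162i)|011⟩ + 0.1738|100⟩ - 0.6061|101⟩ + (-0.1187 + 0.0952i)|110⟩ + (0.4139 - 0.3321i)|111⟩

amp(|b₁b₂…⟩) = product of the factor amplitudes for bits b₁, b₂, …; only kets whose every factor amplitude is nonzero survive.
|000⟩: (-0.5457)(-0.7524)(-0.2756) = -0.1132
|001⟩: (-0.5457)(-0.7524)(0.9613) = 0.3947
|010⟩: (-0.5457)(0.5138 - 0.4122i)(-0.2756) = (0.07727 - 0.06199i)
|011⟩: (-0.5457)(0.5138 - 0.4122i)(0.9613) = (-0.2695 + 0.2162i)
|100⟩: (0.838)(-0.7524)(-0.2756) = 0.1738
|101⟩: (0.838)(-0.7524)(0.9613) = -0.6061
|110⟩: (0.838)(0.5138 - 0.4122i)(-0.2756) = (-0.1187 + 0.0952i)
|111⟩: (0.838)(0.5138 - 0.4122i)(0.9613) = (0.4139 - 0.3321i)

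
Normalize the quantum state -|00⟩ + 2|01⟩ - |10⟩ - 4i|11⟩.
-0.2132|00⟩ + 0.4264|01⟩ - 0.2132|10⟩ - 0.8528i|11⟩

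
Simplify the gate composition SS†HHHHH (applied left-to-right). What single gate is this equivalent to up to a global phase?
H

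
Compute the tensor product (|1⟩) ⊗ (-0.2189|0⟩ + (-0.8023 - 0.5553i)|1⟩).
-0.2189|10⟩ + (-0.8023 - 0.5553i)|11⟩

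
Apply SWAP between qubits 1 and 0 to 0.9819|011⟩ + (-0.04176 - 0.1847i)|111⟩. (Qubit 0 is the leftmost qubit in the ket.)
0.9819|101⟩ + (-0.04176 - 0.1847i)|111⟩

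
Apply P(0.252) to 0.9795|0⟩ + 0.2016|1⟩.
0.9795|0⟩ + (0.1952 + 0.05027i)|1⟩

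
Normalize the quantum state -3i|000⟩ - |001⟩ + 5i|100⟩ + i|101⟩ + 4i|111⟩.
-0.416i|000⟩ - 0.1387|001⟩ + 0.6934i|100⟩ + 0.1387i|101⟩ + 0.5547i|111⟩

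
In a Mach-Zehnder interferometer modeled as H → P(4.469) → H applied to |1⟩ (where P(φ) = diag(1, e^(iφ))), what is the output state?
(0.6205 + 0.4853i)|0⟩ + (0.3795 - 0.4853i)|1⟩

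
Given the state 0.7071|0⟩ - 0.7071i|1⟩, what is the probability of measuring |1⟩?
0.5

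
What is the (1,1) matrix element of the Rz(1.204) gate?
(0.8242 + 0.5663i)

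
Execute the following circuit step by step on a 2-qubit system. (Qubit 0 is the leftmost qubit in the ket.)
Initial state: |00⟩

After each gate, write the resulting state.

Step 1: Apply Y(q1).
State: i|01⟩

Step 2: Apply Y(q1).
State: |00⟩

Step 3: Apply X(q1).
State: |01⟩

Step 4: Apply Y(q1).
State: -i|00⟩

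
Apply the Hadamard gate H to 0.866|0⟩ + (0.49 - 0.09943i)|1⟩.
(0.9588 - 0.07031i)|0⟩ + (0.2659 + 0.07031i)|1⟩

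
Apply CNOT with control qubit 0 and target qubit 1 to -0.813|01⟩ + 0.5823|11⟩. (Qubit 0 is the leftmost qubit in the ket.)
-0.813|01⟩ + 0.5823|10⟩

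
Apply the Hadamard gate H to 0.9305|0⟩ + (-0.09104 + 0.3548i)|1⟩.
(0.5936 + 0.2509i)|0⟩ + (0.7223 - 0.2509i)|1⟩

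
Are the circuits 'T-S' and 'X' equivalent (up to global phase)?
No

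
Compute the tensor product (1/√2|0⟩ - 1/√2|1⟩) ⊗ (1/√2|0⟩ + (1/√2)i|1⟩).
1/2|00⟩ + (1/2)i|01⟩ - 1/2|10⟩ - (1/2)i|11⟩

amp(|b₁b₂…⟩) = product of the factor amplitudes for bits b₁, b₂, …; only kets whose every factor amplitude is nonzero survive.
|00⟩: (1/√2)(1/√2) = 1/2
|01⟩: (1/√2)((1/√2)i) = (1/2)i
|10⟩: (-1/√2)(1/√2) = -1/2
|11⟩: (-1/√2)((1/√2)i) = -(1/2)i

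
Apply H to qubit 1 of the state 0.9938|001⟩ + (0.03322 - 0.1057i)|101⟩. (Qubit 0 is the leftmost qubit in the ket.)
0.7027|001⟩ + 0.7027|011⟩ + (0.02349 - 0.07474i)|101⟩ + (0.02349 - 0.07474i)|111⟩

H on qubit 1 mixes each pair of kets that differ only in qubit 1: amplitudes (a, b) of (|…0…⟩, |…1…⟩) become ((a + b)/√2, (a − b)/√2). Kets absent from the input have amplitude 0.
(|001⟩, |011⟩): (a, b) = (0.9938, 0) → (0.7027, 0.7027)
(|101⟩, |111⟩): (a, b) = ((0.03322 - 0.1057i), 0) → ((0.02349 - 0.07474i), (0.02349 - 0.07474i))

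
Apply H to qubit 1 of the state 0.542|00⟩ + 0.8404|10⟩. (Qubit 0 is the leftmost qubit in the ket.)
0.3833|00⟩ + 0.3833|01⟩ + 0.5943|10⟩ + 0.5943|11⟩

H on qubit 1 mixes each pair of kets that differ only in qubit 1: amplitudes (a, b) of (|…0…⟩, |…1…⟩) become ((a + b)/√2, (a − b)/√2). Kets absent from the input have amplitude 0.
(|00⟩, |01⟩): (a, b) = (0.542, 0) → (0.3833, 0.3833)
(|10⟩, |11⟩): (a, b) = (0.8404, 0) → (0.5943, 0.5943)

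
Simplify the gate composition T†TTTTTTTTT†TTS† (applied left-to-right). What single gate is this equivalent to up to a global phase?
S†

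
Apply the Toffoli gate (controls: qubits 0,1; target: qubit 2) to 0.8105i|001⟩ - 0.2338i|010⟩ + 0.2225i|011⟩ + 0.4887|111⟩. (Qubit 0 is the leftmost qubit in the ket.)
0.8105i|001⟩ - 0.2338i|010⟩ + 0.2225i|011⟩ + 0.4887|110⟩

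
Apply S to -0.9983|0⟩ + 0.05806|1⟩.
-0.9983|0⟩ + 0.05806i|1⟩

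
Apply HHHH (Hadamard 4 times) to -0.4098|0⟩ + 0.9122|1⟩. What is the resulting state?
-0.4098|0⟩ + 0.9122|1⟩

H² = I, so an even number of Hadamards cancels: H^4 = I and the state is unchanged.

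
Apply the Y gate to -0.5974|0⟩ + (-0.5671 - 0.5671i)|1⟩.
(-0.5671 + 0.5671i)|0⟩ - 0.5974i|1⟩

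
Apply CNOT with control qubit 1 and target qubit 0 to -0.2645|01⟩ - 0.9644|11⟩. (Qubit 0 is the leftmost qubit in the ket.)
-0.9644|01⟩ - 0.2645|11⟩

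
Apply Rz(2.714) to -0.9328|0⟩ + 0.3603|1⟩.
(-0.1979 + 0.9116i)|0⟩ + (0.07645 + 0.3521i)|1⟩

Rz(2.714) = [[e^(−iθ/2), 0], [0, e^(iθ/2)]] with e^(±iθ/2) = cos(θ/2) ± i·sin(θ/2); θ = 2.714, cos(θ/2) ≈ 0.212171, sin(θ/2) ≈ 0.977232.
With a = amp(|0⟩) = -0.9328 and b = amp(|1⟩) = 0.3603:
new amp(|0⟩) = (0.212171 - 0.977232i)·a = (-0.1979 + 0.9116i)
new amp(|1⟩) = (0.212171 + 0.977232i)·b = (0.07645 + 0.3521i)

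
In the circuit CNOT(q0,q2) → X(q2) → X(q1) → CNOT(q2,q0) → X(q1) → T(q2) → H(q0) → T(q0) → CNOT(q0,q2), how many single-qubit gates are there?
6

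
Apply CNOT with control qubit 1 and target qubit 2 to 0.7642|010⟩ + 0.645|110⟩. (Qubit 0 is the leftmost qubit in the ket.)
0.7642|011⟩ + 0.645|111⟩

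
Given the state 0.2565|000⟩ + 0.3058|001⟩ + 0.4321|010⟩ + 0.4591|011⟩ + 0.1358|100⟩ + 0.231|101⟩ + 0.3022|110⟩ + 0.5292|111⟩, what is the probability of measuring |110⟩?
0.09132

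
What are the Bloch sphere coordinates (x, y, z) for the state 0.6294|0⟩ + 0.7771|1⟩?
(0.9782, 0, -0.2077)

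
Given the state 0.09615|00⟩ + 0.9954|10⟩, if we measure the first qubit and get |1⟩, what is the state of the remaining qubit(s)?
|0⟩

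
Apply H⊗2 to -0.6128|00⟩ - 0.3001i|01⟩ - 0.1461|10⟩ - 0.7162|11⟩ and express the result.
(-0.7376 - 0.1501i)|00⟩ + (-0.02135 + 0.1501i)|01⟩ + (0.1248 - 0.1501i)|10⟩ + (-0.5915 + 0.1501i)|11⟩

H⊗2 gives amp(|y⟩) = (1/2) Σ_x (−1)^(x·y) amp(|x⟩), where x·y is the number of positions in which both x and y have a 1.
|00⟩: (-0.6128 - 0.3001i - 0.1461 - 0.7162)/2 = (-0.7376 - 0.1501i)
|01⟩: (-0.6128 + 0.3001i - 0.1461 + 0.7162)/2 = (-0.02135 + 0.1501i)
|10⟩: (-0.6128 - 0.3001i + 0.1461 + 0.7162)/2 = (0.1248 - 0.1501i)
|11⟩: (-0.6128 + 0.3001i + 0.1461 - 0.7162)/2 = (-0.5915 + 0.1501i)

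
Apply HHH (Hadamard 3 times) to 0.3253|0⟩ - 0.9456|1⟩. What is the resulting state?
-0.4386|0⟩ + 0.8987|1⟩

H² = I, so H^3 = H: a single Hadamard. With (a, b) = (0.3253, -0.9456), H gives ((a + b)/√2, (a − b)/√2) = (-0.4386, 0.8987).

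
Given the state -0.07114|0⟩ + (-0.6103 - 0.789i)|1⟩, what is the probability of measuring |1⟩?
0.995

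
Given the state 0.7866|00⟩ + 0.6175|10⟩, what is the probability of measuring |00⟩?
0.6187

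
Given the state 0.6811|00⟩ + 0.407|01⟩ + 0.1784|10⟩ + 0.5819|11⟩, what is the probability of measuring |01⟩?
0.1656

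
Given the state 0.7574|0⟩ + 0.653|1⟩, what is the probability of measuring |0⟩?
0.5737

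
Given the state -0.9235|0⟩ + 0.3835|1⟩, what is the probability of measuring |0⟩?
0.8529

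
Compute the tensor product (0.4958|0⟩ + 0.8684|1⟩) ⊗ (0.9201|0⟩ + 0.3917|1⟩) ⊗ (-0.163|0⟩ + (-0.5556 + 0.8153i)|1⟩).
-0.07436|000⟩ + (-0.2535 + 0.3719i)|001⟩ - 0.03166|010⟩ + (-0.1079 + 0.1583i)|011⟩ - 0.1302|100⟩ + (-0.4439 + 0.6514i)|101⟩ - 0.05544|110⟩ + (-0.189 + 0.2773i)|111⟩

amp(|b₁b₂…⟩) = product of the factor amplitudes for bits b₁, b₂, …; only kets whose every factor amplitude is nonzero survive.
|000⟩: (0.4958)(0.9201)(-0.163) = -0.07436
|001⟩: (0.4958)(0.9201)(-0.5556 + 0.8153i) = (-0.2535 + 0.3719i)
|010⟩: (0.4958)(0.3917)(-0.163) = -0.03166
|011⟩: (0.4958)(0.3917)(-0.5556 + 0.8153i) = (-0.1079 + 0.1583i)
|100⟩: (0.8684)(0.9201)(-0.163) = -0.1302
|101⟩: (0.8684)(0.9201)(-0.5556 + 0.8153i) = (-0.4439 + 0.6514i)
|110⟩: (0.8684)(0.3917)(-0.163) = -0.05544
|111⟩: (0.8684)(0.3917)(-0.5556 + 0.8153i) = (-0.189 + 0.2773i)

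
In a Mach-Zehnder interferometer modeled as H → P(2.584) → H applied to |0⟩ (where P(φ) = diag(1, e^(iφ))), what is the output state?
(0.07573 + 0.2646i)|0⟩ + (0.9243 - 0.2646i)|1⟩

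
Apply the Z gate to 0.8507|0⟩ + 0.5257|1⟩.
0.8507|0⟩ - 0.5257|1⟩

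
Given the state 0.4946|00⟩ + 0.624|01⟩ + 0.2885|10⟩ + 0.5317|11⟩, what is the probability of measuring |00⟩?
0.2446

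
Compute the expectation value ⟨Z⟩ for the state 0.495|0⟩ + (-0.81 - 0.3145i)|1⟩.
-0.51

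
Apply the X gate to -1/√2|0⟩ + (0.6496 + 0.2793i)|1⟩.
(0.6496 + 0.2793i)|0⟩ - 1/√2|1⟩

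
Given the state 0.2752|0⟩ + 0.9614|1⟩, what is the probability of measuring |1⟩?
0.9243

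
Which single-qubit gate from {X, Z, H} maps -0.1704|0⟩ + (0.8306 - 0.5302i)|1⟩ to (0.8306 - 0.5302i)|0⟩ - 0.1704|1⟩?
X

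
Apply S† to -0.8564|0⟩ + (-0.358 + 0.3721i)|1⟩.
-0.8564|0⟩ + (0.3721 + 0.358i)|1⟩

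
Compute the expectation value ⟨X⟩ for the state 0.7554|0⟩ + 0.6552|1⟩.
0.9899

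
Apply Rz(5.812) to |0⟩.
(-0.9724 - 0.2334i)|0⟩

Rz(5.812) = [[e^(−iθ/2), 0], [0, e^(iθ/2)]] with e^(±iθ/2) = cos(θ/2) ± i·sin(θ/2); θ = 5.812, cos(θ/2) ≈ -0.972376, sin(θ/2) ≈ 0.233419.
With a = amp(|0⟩) = 1 and b = amp(|1⟩) = 0:
new amp(|0⟩) = (-0.972376 - 0.233419i)·a = (-0.9724 - 0.2334i)
new amp(|1⟩) = (-0.972376 + 0.233419i)·b = 0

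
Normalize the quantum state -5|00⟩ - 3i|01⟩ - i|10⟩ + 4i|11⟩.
-0.7001|00⟩ - 0.4201i|01⟩ - 0.14i|10⟩ + 0.5601i|11⟩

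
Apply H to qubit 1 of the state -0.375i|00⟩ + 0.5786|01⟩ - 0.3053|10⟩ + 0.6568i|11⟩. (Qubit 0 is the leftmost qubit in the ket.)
(0.4091 - 0.2652i)|00⟩ + (-0.4091 - 0.2652i)|01⟩ + (-0.2159 + 0.4644i)|10⟩ + (-0.2159 - 0.4644i)|11⟩

H on qubit 1 mixes each pair of kets that differ only in qubit 1: amplitudes (a, b) of (|…0…⟩, |…1…⟩) become ((a + b)/√2, (a − b)/√2). Kets absent from the input have amplitude 0.
(|00⟩, |01⟩): (a, b) = (-0.375i, 0.5786) → ((0.4091 - 0.2652i), (-0.4091 - 0.2652i))
(|10⟩, |11⟩): (a, b) = (-0.3053, 0.6568i) → ((-0.2159 + 0.4644i), (-0.2159 - 0.4644i))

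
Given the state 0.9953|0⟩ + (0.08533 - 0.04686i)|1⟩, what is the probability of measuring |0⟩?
0.9906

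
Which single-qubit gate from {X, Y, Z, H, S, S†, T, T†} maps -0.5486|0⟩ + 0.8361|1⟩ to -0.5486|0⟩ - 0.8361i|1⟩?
S†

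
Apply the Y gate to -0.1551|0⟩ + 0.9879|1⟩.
-0.9879i|0⟩ - 0.1551i|1⟩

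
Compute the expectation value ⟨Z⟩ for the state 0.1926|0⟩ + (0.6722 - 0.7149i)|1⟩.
-0.9258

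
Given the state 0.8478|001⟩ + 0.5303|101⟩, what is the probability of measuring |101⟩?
0.2812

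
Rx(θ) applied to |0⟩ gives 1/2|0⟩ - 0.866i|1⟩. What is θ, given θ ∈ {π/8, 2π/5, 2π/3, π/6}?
2π/3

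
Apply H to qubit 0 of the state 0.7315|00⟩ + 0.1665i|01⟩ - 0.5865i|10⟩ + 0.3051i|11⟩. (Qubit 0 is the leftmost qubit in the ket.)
(0.5172 - 0.4147i)|00⟩ + 0.3335i|01⟩ + (0.5172 + 0.4147i)|10⟩ - 0.098i|11⟩

H on qubit 0 mixes each pair of kets that differ only in qubit 0: amplitudes (a, b) of (|…0…⟩, |…1…⟩) become ((a + b)/√2, (a − b)/√2). Kets absent from the input have amplitude 0.
(|00⟩, |10⟩): (a, b) = (0.7315, -0.5865i) → ((0.5172 - 0.4147i), (0.5172 + 0.4147i))
(|01⟩, |11⟩): (a, b) = (0.1665i, 0.3051i) → (0.3335i, -0.098i)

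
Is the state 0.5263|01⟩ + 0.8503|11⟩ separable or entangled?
Separable

Writing the state as a|00⟩ + b|01⟩ + c|10⟩ + d|11⟩, it is a product state iff ad − bc = 0.
Here (a, b, c, d) = (0, 0.5263, 0, 0.8503): ad − bc = (0)(0.8503) − (0.5263)(0) = 0, so the state is separable.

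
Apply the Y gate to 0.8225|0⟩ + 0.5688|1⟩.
-0.5688i|0⟩ + 0.8225i|1⟩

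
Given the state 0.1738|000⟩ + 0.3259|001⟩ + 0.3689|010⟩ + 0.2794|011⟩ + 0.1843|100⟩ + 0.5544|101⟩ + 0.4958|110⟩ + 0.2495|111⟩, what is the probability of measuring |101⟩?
0.3074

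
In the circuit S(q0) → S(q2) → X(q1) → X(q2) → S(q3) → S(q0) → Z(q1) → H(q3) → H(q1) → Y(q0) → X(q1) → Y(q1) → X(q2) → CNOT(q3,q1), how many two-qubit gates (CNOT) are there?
1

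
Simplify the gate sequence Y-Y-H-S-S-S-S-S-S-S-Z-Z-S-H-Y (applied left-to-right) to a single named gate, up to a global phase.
Y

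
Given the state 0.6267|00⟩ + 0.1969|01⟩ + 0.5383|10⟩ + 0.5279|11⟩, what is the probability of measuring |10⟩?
0.2898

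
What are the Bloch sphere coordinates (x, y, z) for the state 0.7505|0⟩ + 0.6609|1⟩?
(0.992, 0, 0.1265)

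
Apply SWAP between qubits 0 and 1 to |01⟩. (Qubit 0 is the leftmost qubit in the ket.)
|10⟩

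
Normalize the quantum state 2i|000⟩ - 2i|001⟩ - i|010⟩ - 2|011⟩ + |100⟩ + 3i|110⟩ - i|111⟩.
(1/√6)i|000⟩ - (1/√6)i|001⟩ - 0.2041i|010⟩ - 1/√6|011⟩ + 0.2041|100⟩ + 0.6124i|110⟩ - 0.2041i|111⟩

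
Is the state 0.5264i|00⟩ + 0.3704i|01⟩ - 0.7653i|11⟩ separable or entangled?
Entangled

Writing the state as a|00⟩ + b|01⟩ + c|10⟩ + d|11⟩, it is a product state iff ad − bc = 0.
Here (a, b, c, d) = (0.5264i, 0.3704i, 0, -0.7653i): ad − bc = (0.5264i)(-0.7653i) − (0.3704i)(0) = 0.4029 ≠ 0, so the state is entangled.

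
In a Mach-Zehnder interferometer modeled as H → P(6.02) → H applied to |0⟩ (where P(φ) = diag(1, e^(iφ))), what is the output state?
(0.9828 - 0.1301i)|0⟩ + (0.01722 + 0.1301i)|1⟩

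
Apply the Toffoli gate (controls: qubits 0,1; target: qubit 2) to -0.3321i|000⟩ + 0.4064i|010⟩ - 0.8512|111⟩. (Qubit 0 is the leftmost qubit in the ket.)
-0.3321i|000⟩ + 0.4064i|010⟩ - 0.8512|110⟩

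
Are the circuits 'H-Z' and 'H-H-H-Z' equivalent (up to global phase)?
Yes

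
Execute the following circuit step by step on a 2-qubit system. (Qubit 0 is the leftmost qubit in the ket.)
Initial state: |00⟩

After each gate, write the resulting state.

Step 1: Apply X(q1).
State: |01⟩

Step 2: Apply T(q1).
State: (1/√2 + (1/√2)i)|01⟩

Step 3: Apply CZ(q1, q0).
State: (1/√2 + (1/√2)i)|01⟩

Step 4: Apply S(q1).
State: (-1/√2 + (1/√2)i)|01⟩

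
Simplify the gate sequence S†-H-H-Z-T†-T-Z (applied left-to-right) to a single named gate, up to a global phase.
S†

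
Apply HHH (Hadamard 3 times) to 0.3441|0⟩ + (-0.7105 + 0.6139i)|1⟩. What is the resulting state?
(-0.2591 + 0.4341i)|0⟩ + (0.7457 - 0.4341i)|1⟩

H² = I, so H^3 = H: a single Hadamard. With (a, b) = (0.3441, (-0.7105 + 0.6139i)), H gives ((a + b)/√2, (a − b)/√2) = ((-0.2591 + 0.4341i), (0.7457 - 0.4341i)).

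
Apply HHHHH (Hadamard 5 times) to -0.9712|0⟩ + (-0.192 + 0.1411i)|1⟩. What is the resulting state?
(-0.8225 + 0.09977i)|0⟩ + (-0.551 - 0.09977i)|1⟩

H² = I, so H^5 = H: a single Hadamard. With (a, b) = (-0.9712, (-0.192 + 0.1411i)), H gives ((a + b)/√2, (a − b)/√2) = ((-0.8225 + 0.09977i), (-0.551 - 0.09977i)).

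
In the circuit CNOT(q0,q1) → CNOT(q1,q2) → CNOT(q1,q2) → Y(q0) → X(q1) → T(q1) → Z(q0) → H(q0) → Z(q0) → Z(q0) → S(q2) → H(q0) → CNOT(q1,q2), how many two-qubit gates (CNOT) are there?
4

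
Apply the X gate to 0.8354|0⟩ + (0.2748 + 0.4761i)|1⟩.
(0.2748 + 0.4761i)|0⟩ + 0.8354|1⟩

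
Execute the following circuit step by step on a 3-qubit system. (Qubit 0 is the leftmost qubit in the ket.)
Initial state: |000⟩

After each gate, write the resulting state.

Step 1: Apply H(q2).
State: 1/√2|000⟩ + 1/√2|001⟩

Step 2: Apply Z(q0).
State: 1/√2|000⟩ + 1/√2|001⟩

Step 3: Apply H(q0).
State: 1/2|000⟩ + 1/2|001⟩ + 1/2|100⟩ + 1/2|101⟩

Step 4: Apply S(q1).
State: 1/2|000⟩ + 1/2|001⟩ + 1/2|100⟩ + 1/2|101⟩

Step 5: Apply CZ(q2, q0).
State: 1/2|000⟩ + 1/2|001⟩ + 1/2|100⟩ - 1/2|101⟩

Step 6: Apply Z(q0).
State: 1/2|000⟩ + 1/2|001⟩ - 1/2|100⟩ + 1/2|101⟩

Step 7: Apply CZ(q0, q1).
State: 1/2|000⟩ + 1/2|001⟩ - 1/2|100⟩ + 1/2|101⟩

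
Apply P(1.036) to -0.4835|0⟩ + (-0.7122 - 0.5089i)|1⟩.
-0.4835|0⟩ + (0.07486 - 0.8721i)|1⟩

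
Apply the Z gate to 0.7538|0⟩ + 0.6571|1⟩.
0.7538|0⟩ - 0.6571|1⟩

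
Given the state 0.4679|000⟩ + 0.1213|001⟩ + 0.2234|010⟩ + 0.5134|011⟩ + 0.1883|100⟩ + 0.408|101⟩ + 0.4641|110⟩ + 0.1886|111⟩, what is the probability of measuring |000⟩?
0.2189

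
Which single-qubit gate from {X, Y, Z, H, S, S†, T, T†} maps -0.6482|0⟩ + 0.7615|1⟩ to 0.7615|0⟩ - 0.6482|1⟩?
X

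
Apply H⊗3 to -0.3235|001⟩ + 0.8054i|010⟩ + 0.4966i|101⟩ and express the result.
(-0.1144 + 0.4603i)|000⟩ + (0.1144 + 0.1092i)|001⟩ + (-0.1144 - 0.1092i)|010⟩ + (0.1144 - 0.4603i)|011⟩ + (-0.1144 + 0.1092i)|100⟩ + (0.1144 + 0.4603i)|101⟩ + (-0.1144 - 0.4603i)|110⟩ + (0.1144 - 0.1092i)|111⟩

H⊗3 gives amp(|y⟩) = (1/2√2) Σ_x (−1)^(x·y) amp(|x⟩), where x·y is the number of positions in which both x and y have a 1.
|000⟩: (-0.3235 + 0.8054i + 0.4966i)/(2√2) = (-0.1144 + 0.4603i)
|001⟩: (0.3235 + 0.8054i - 0.4966i)/(2√2) = (0.1144 + 0.1092i)
|010⟩: (-0.3235 - 0.8054i + 0.4966i)/(2√2) = (-0.1144 - 0.1092i)
|011⟩: (0.3235 - 0.8054i - 0.4966i)/(2√2) = (0.1144 - 0.4603i)
|100⟩: (-0.3235 + 0.8054i - 0.4966i)/(2√2) = (-0.1144 + 0.1092i)
|101⟩: (0.3235 + 0.8054i + 0.4966i)/(2√2) = (0.1144 + 0.4603i)
|110⟩: (-0.3235 - 0.8054i - 0.4966i)/(2√2) = (-0.1144 - 0.4603i)
|111⟩: (0.3235 - 0.8054i + 0.4966i)/(2√2) = (0.1144 - 0.1092i)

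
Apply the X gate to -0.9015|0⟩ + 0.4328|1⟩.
0.4328|0⟩ - 0.9015|1⟩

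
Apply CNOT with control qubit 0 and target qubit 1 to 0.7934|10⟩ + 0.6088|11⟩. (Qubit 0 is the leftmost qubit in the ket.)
0.6088|10⟩ + 0.7934|11⟩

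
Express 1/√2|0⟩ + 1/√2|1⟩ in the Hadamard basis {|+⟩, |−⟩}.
|+⟩

With |ψ⟩ = α|0⟩ + β|1⟩, the Hadamard-basis coefficients are ⟨+|ψ⟩ = (α + β)/√2 and ⟨−|ψ⟩ = (α − β)/√2.
Here α = 1/√2, β = 1/√2: (α + β)/√2 = 1, (α − β)/√2 = 0.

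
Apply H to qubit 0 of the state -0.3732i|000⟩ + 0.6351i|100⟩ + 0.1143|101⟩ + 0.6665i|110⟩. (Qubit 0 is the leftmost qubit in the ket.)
0.1852i|000⟩ + 0.08082|001⟩ + 0.4713i|010⟩ - 0.713i|100⟩ - 0.08082|101⟩ - 0.4713i|110⟩

H on qubit 0 mixes each pair of kets that differ only in qubit 0: amplitudes (a, b) of (|…0…⟩, |…1…⟩) become ((a + b)/√2, (a − b)/√2). Kets absent from the input have amplitude 0.
(|000⟩, |100⟩): (a, b) = (-0.3732i, 0.6351i) → (0.1852i, -0.713i)
(|001⟩, |101⟩): (a, b) = (0, 0.1143) → (0.08082, -0.08082)
(|010⟩, |110⟩): (a, b) = (0, 0.6665i) → (0.4713i, -0.4713i)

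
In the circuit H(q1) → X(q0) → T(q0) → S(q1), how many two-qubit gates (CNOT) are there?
0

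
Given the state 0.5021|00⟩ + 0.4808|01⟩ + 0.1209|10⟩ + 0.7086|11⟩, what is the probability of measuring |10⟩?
0.01462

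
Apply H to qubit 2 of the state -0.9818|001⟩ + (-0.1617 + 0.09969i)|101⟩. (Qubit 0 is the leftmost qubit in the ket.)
-0.6942|000⟩ + 0.6942|001⟩ + (-0.1143 + 0.07049i)|100⟩ + (0.1143 - 0.07049i)|101⟩

H on qubit 2 mixes each pair of kets that differ only in qubit 2: amplitudes (a, b) of (|…0…⟩, |…1…⟩) become ((a + b)/√2, (a − b)/√2). Kets absent from the input have amplitude 0.
(|000⟩, |001⟩): (a, b) = (0, -0.9818) → (-0.6942, 0.6942)
(|100⟩, |101⟩): (a, b) = (0, (-0.1617 + 0.09969i)) → ((-0.1143 + 0.07049i), (0.1143 - 0.07049i))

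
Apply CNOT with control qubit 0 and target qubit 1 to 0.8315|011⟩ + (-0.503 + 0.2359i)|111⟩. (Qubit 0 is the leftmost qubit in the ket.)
0.8315|011⟩ + (-0.503 + 0.2359i)|101⟩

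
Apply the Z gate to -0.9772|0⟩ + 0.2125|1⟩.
-0.9772|0⟩ - 0.2125|1⟩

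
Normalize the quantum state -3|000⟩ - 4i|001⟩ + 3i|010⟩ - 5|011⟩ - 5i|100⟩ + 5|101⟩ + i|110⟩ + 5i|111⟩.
-0.2582|000⟩ - 0.3443i|001⟩ + 0.2582i|010⟩ - 0.4303|011⟩ - 0.4303i|100⟩ + 0.4303|101⟩ + 0.08607i|110⟩ + 0.4303i|111⟩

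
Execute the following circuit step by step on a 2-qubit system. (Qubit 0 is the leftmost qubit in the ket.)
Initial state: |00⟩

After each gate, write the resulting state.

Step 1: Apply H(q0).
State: 1/√2|00⟩ + 1/√2|10⟩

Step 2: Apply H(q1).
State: 1/2|00⟩ + 1/2|01⟩ + 1/2|10⟩ + 1/2|11⟩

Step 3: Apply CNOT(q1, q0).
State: 1/2|00⟩ + 1/2|01⟩ + 1/2|10⟩ + 1/2|11⟩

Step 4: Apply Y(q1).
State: -(1/2)i|00⟩ + (1/2)i|01⟩ - (1/2)i|10⟩ + (1/2)i|11⟩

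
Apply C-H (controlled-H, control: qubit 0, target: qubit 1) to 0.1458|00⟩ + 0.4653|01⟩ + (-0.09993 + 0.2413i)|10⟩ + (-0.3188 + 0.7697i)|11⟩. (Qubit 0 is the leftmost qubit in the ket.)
0.1458|00⟩ + 0.4653|01⟩ + (-0.2961 + 0.7149i)|10⟩ + (0.1548 - 0.3736i)|11⟩

C-H leaves the control-|0⟩ kets |00⟩, |01⟩ unchanged and applies H to qubit 1 on the control-|1⟩ pair (|10⟩, |11⟩).
H = [[1/√2, 1/√2], [1/√2, -1/√2]].
With a = amp(|10⟩) = (-0.09993 + 0.2413i) and b = amp(|11⟩) = (-0.3188 + 0.7697i):
new amp(|10⟩) = (1/√2)·a + (1/√2)·b = (-0.2961 + 0.7149i)
new amp(|11⟩) = (1/√2)·a + (-1/√2)·b = (0.1548 - 0.3736i)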